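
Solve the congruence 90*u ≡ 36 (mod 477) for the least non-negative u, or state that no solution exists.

gcd(90, 477) = 9, and 9 | 36, so solutions exist.
Divide through by 9: 10*u mod 53 = 4.
10⁻¹ ≡ 16 (mod 53).
u ≡ 16*4 ≡ 11 (mod 53).
The smallest non-negative solution is u = 11.

11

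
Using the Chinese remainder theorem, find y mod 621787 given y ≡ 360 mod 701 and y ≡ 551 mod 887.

404136

701⁻¹ mod 887: 701*825 ≡ 1 (mod 887), so 701⁻¹ ≡ 825.
y = 360 + 701*((551 − 360)*825 mod 887) = 360 + 701*576 = 404136.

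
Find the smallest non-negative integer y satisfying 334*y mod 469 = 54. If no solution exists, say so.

gcd(334, 469) = 1, so a unique solution mod 469 exists.
334⁻¹ ≡ 66 (mod 469).
y ≡ 66*54 ≡ 281 (mod 469).

281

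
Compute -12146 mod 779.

-12146 = -16*779 + 318, so -12146 ≡ 318 (mod 779).

318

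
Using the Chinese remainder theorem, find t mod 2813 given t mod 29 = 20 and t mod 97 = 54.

29⁻¹ mod 97: 29×87 ≡ 1 (mod 97), so 29⁻¹ ≡ 87.
t = 20 + 29×((54 − 20)×87 mod 97) = 20 + 29×48 = 1412.

1412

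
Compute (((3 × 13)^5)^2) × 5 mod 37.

3 × 13 = 39 ≡ 2 (mod 37)
(2)^5 ≡ 32 (mod 37)
(32)^2 ≡ 25 (mod 37)
25 × 5 = 125 ≡ 14 (mod 37)

14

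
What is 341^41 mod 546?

269

By square-and-multiply:
41 in binary is 101001, i.e. 41 = 32 + 8 + 1.
341^1 ≡ 341 (mod 546)
341^2 ≡ 341^2 = 116281 ≡ 529 (mod 546)
341^4 ≡ 529^2 = 279841 ≡ 289 (mod 546)
341^8 ≡ 289^2 = 83521 ≡ 529 (mod 546)
341^16 ≡ 529^2 = 279841 ≡ 289 (mod 546)
341^32 ≡ 289^2 = 83521 ≡ 529 (mod 546)
341^41 = 341^32 · 341^8 · 341^1 ≡ 529 · 529 · 341 (mod 546).
Accumulate the product:
529 · 529 = 279841 ≡ 289
289 · 341 = 98549 ≡ 269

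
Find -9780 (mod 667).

-9780 = -15*667 + 225, so -9780 ≡ 225 (mod 667).

225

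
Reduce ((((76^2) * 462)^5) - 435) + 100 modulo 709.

51

(76)^2 ≡ 104 (mod 709)
104 * 462 = 48048 ≡ 545 (mod 709)
(545)^5 ≡ 386 (mod 709)
386 - 435 = -49 ≡ 660 (mod 709)
660 + 100 = 760 ≡ 51 (mod 709)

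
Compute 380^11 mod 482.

314

Compute successive squares:
11 in binary is 1011, i.e. 11 = 8 + 2 + 1.
380^1 ≡ 380 (mod 482)
380^2 ≡ 380^2 = 144400 ≡ 282 (mod 482)
380^4 ≡ 282^2 = 79524 ≡ 476 (mod 482)
380^8 ≡ 476^2 = 226576 ≡ 36 (mod 482)
380^11 = 380^8 * 380^2 * 380^1 ≡ 36 * 282 * 380 (mod 482).
Accumulate the product:
36 * 282 = 10152 ≡ 30
30 * 380 = 11400 ≡ 314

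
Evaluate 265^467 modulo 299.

Using repeated squaring:
467 in binary is 111010011, i.e. 467 = 256 + 128 + 64 + 16 + 2 + 1.
265^1 ≡ 265 (mod 299)
265^2 ≡ 265^2 = 70225 ≡ 259 (mod 299)
265^4 ≡ 259^2 = 67081 ≡ 105 (mod 299)
265^8 ≡ 105^2 = 11025 ≡ 261 (mod 299)
265^16 ≡ 261^2 = 68121 ≡ 248 (mod 299)
265^32 ≡ 248^2 = 61504 ≡ 209 (mod 299)
265^64 ≡ 209^2 = 43681 ≡ 27 (mod 299)
265^128 ≡ 27^2 = 729 ≡ 131 (mod 299)
265^256 ≡ 131^2 = 17161 ≡ 118 (mod 299)
265^467 = 265^256 * 265^128 * 265^64 * 265^16 * 265^2 * 265^1 ≡ 118 * 131 * 27 * 248 * 259 * 265 (mod 299).
Accumulate the product:
118 * 131 = 15458 ≡ 209
209 * 27 = 5643 ≡ 261
261 * 248 = 64728 ≡ 144
144 * 259 = 37296 ≡ 220
220 * 265 = 58300 ≡ 294

294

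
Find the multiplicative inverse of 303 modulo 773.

773 = 2·303 + 167
303 = 1·167 + 136
167 = 1·136 + 31
136 = 4·31 + 12
31 = 2·12 + 7
12 = 1·7 + 5
7 = 1·5 + 2
5 = 2·2 + 1
2 = 2·1 + 0
gcd(303, 773) = 1, so the inverse exists.
Bézout: 1 = −127·773 + 324·303.
So 303⁻¹ ≡ 324 (mod 773).

324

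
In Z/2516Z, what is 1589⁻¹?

2497

2516 = 1*1589 + 927
1589 = 1*927 + 662
927 = 1*662 + 265
662 = 2*265 + 132
265 = 2*132 + 1
132 = 132*1 + 0
gcd(1589, 2516) = 1, so the inverse exists.
Back-substitute for 1:
1 = 1*265 − 2*132
  = −2*662 + 5*265
  = 5*927 − 7*662
  = −7*1589 + 12*927
  = 12*2516 − 19*1589
So 1589⁻¹ ≡ −19 ≡ 2497 (mod 2516).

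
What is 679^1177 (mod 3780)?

By square-and-multiply:
1177 in binary is 10010011001, i.e. 1177 = 1024 + 128 + 16 + 8 + 1.
679^1 ≡ 679 (mod 3780)
679^2 ≡ 679^2 = 461041 ≡ 3661 (mod 3780)
679^4 ≡ 3661^2 = 13402921 ≡ 2821 (mod 3780)
679^8 ≡ 2821^2 = 7958041 ≡ 1141 (mod 3780)
679^16 ≡ 1141^2 = 1301881 ≡ 1561 (mod 3780)
679^32 ≡ 1561^2 = 2436721 ≡ 2401 (mod 3780)
679^64 ≡ 2401^2 = 5764801 ≡ 301 (mod 3780)
679^128 ≡ 301^2 = 90601 ≡ 3661 (mod 3780)
679^256 ≡ 3661^2 = 13402921 ≡ 2821 (mod 3780)
679^512 ≡ 2821^2 = 7958041 ≡ 1141 (mod 3780)
679^1024 ≡ 1141^2 = 1301881 ≡ 1561 (mod 3780)
679^1177 = 679^1024 · 679^128 · 679^16 · 679^8 · 679^1 ≡ 1561 · 3661 · 1561 · 1141 · 679 (mod 3780).
Accumulate the product:
1561 · 3661 = 5714821 ≡ 3241
3241 · 1561 = 5059201 ≡ 1561
1561 · 1141 = 1781101 ≡ 721
721 · 679 = 489559 ≡ 1939

1939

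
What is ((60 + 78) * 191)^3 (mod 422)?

362

60 + 78 = 138
138 * 191 = 26358 ≡ 194 (mod 422)
(194)^3 ≡ 362 (mod 422)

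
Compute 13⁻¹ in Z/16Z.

5

By the extended Euclidean algorithm:
16 = 1×13 + 3
13 = 4×3 + 1
3 = 3×1 + 0
gcd(13, 16) = 1, so the inverse exists.
Back-substitute for 1:
1 = 1×13 − 4×3
  = −4×16 + 5×13
So 13⁻¹ ≡ 5 (mod 16).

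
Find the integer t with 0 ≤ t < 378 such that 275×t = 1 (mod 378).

11

Apply the Euclidean algorithm and back-substitute:
378 = 1*275 + 103
275 = 2*103 + 69
103 = 1*69 + 34
69 = 2*34 + 1
34 = 34*1 + 0
gcd(275, 378) = 1, so the inverse exists.
Back-substitute for 1:
1 = 1*69 − 2*34
  = −2*103 + 3*69
  = 3*275 − 8*103
  = −8*378 + 11*275
So 275⁻¹ ≡ 11 (mod 378).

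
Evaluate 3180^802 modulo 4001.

1873

By square-and-multiply:
3180^1 ≡ 3180 (mod 4001)
3180^2 ≡ 3180^2 = 10112400 ≡ 1873 (mod 4001)
3180^4 ≡ 1873^2 = 3508129 ≡ 3253 (mod 4001)
3180^8 ≡ 3253^2 = 10582009 ≡ 3365 (mod 4001)
3180^16 ≡ 3365^2 = 11323225 ≡ 395 (mod 4001)
3180^32 ≡ 395^2 = 156025 ≡ 3987 (mod 4001)
3180^64 ≡ 3987^2 = 15896169 ≡ 196 (mod 4001)
3180^128 ≡ 196^2 = 38416 ≡ 2407 (mod 4001)
3180^256 ≡ 2407^2 = 5793649 ≡ 201 (mod 4001)
3180^512 ≡ 201^2 = 40401 ≡ 391 (mod 4001)
3180^802 = 3180^512 × 3180^256 × 3180^32 × 3180^2 ≡ 391 × 201 × 3987 × 1873 (mod 4001).
Accumulate the product:
391 × 201 = 78591 ≡ 2572
2572 × 3987 = 10254564 ≡ 1
1 × 1873 = 1873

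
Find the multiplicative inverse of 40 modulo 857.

Apply the Euclidean algorithm and back-substitute:
857 = 21*40 + 17
40 = 2*17 + 6
17 = 2*6 + 5
6 = 1*5 + 1
5 = 5*1 + 0
gcd(40, 857) = 1, so the inverse exists.
Bézout: 1 = −7*857 + 150*40.
So 40⁻¹ ≡ 150 (mod 857).

150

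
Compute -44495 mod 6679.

2258

-44495 = -7×6679 + 2258, so -44495 ≡ 2258 (mod 6679).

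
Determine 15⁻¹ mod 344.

23

Run the extended Euclidean algorithm:
344 = 22×15 + 14
15 = 1×14 + 1
14 = 14×1 + 0
gcd(15, 344) = 1, so the inverse exists.
Back-substitute for 1:
1 = 1×15 − 1×14
  = −1×344 + 23×15
So 15⁻¹ ≡ 23 (mod 344).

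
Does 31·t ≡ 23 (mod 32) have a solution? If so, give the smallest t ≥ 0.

9

gcd(31, 32) = 1, so a unique solution mod 32 exists.
31⁻¹ ≡ 31 (mod 32).
t ≡ 31·23 ≡ 9 (mod 32).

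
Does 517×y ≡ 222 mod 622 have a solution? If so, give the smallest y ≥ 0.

gcd(517, 622) = 1, so a unique solution mod 622 exists.
517⁻¹ ≡ 77 (mod 622).
y ≡ 77×222 ≡ 300 (mod 622).

300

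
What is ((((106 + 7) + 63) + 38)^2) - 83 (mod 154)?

129

106 + 7 = 113
113 + 63 = 176 ≡ 22 (mod 154)
22 + 38 = 60
(60)^2 ≡ 58 (mod 154)
58 - 83 = -25 ≡ 129 (mod 154)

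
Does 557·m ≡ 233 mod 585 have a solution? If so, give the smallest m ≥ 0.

514

gcd(557, 585) = 1, so a unique solution mod 585 exists.
557⁻¹ ≡ 188 (mod 585).
m ≡ 188·233 ≡ 514 (mod 585).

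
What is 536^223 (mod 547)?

83

536^1 ≡ 536 (mod 547)
536^2 ≡ 536^2 = 287296 ≡ 121 (mod 547)
536^4 ≡ 121^2 = 14641 ≡ 419 (mod 547)
536^8 ≡ 419^2 = 175561 ≡ 521 (mod 547)
536^16 ≡ 521^2 = 271441 ≡ 129 (mod 547)
536^32 ≡ 129^2 = 16641 ≡ 231 (mod 547)
536^64 ≡ 231^2 = 53361 ≡ 302 (mod 547)
536^128 ≡ 302^2 = 91204 ≡ 402 (mod 547)
536^223 = 536^128 · 536^64 · 536^16 · 536^8 · 536^4 · 536^2 · 536^1 ≡ 402 · 302 · 129 · 521 · 419 · 121 · 536 (mod 547).
Accumulate the product:
402 · 302 = 121404 ≡ 517
517 · 129 = 66693 ≡ 506
506 · 521 = 263626 ≡ 519
519 · 419 = 217461 ≡ 302
302 · 121 = 36542 ≡ 440
440 · 536 = 235840 ≡ 83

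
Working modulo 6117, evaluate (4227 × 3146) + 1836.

4227 × 3146 = 13298142 ≡ 5901 (mod 6117)
5901 + 1836 = 7737 ≡ 1620 (mod 6117)

1620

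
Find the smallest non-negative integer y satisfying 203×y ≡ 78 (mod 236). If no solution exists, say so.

gcd(203, 236) = 1, so a unique solution mod 236 exists.
203⁻¹ ≡ 143 (mod 236).
y ≡ 143×78 ≡ 62 (mod 236).

62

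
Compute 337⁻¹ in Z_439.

340

Run the extended Euclidean algorithm:
439 = 1·337 + 102
337 = 3·102 + 31
102 = 3·31 + 9
31 = 3·9 + 4
9 = 2·4 + 1
4 = 4·1 + 0
gcd(337, 439) = 1, so the inverse exists.
Back-substitute for 1:
1 = 1·9 − 2·4
  = −2·31 + 7·9
  = 7·102 − 23·31
  = −23·337 + 76·102
  = 76·439 − 99·337
So 337⁻¹ ≡ −99 ≡ 340 (mod 439).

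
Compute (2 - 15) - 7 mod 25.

2 - 15 = -13 ≡ 12 (mod 25)
12 - 7 = 5

5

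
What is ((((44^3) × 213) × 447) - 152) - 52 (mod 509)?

283

(44)^3 ≡ 181 (mod 509)
181 × 213 = 38553 ≡ 378 (mod 509)
378 × 447 = 168966 ≡ 487 (mod 509)
487 - 152 = 335
335 - 52 = 283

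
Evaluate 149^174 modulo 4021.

By square-and-multiply:
149^1 ≡ 149 (mod 4021)
149^2 ≡ 149^2 = 22201 ≡ 2096 (mod 4021)
149^4 ≡ 2096^2 = 4393216 ≡ 2284 (mod 4021)
149^8 ≡ 2284^2 = 5216656 ≡ 1419 (mod 4021)
149^16 ≡ 1419^2 = 2013561 ≡ 3061 (mod 4021)
149^32 ≡ 3061^2 = 9369721 ≡ 791 (mod 4021)
149^64 ≡ 791^2 = 625681 ≡ 2426 (mod 4021)
149^128 ≡ 2426^2 = 5885476 ≡ 2753 (mod 4021)
149^174 = 149^128 × 149^32 × 149^8 × 149^4 × 149^2 ≡ 2753 × 791 × 1419 × 2284 × 2096 (mod 4021).
Accumulate the product:
2753 × 791 = 2177623 ≡ 2262
2262 × 1419 = 3209778 ≡ 1020
1020 × 2284 = 2329680 ≡ 1521
1521 × 2096 = 3188016 ≡ 3384

3384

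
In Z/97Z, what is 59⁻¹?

Apply the Euclidean algorithm and back-substitute:
97 = 1*59 + 38
59 = 1*38 + 21
38 = 1*21 + 17
21 = 1*17 + 4
17 = 4*4 + 1
4 = 4*1 + 0
gcd(59, 97) = 1, so the inverse exists.
Bézout: 1 = 14*97 − 23*59.
So 59⁻¹ ≡ −23 ≡ 74 (mod 97).

74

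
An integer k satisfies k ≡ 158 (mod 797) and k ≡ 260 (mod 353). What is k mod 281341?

797⁻¹ mod 353: 797×225 ≡ 1 (mod 353), so 797⁻¹ ≡ 225.
k = 158 + 797×((260 − 158)×225 mod 353) = 158 + 797×5 = 4143.
Check: 4143 mod 797 = 158, 4143 mod 353 = 260. ✓

4143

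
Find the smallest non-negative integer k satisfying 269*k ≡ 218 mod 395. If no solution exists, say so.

387

gcd(269, 395) = 1, so a unique solution mod 395 exists.
269⁻¹ ≡ 279 (mod 395).
k ≡ 279*218 ≡ 387 (mod 395).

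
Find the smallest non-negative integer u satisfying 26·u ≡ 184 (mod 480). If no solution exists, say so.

gcd(26, 480) = 2, and 2 | 184, so solutions exist.
Divide through by 2: 13·u mod 240 = 92.
13⁻¹ ≡ 37 (mod 240).
u ≡ 37·92 ≡ 44 (mod 240).
The smallest non-negative solution is u = 44.

44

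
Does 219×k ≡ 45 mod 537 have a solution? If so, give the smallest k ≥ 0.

gcd(219, 537) = 3, and 3 | 45, so solutions exist.
Divide through by 3: 73×k = 15 (mod 179).
73⁻¹ ≡ 103 (mod 179).
k ≡ 103×15 ≡ 113 (mod 179).
The smallest non-negative solution is k = 113.

113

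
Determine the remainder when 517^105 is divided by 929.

338

Using repeated squaring:
105 in binary is 1101001, i.e. 105 = 64 + 32 + 8 + 1.
517^1 ≡ 517 (mod 929)
517^2 ≡ 517^2 = 267289 ≡ 666 (mod 929)
517^4 ≡ 666^2 = 443556 ≡ 423 (mod 929)
517^8 ≡ 423^2 = 178929 ≡ 561 (mod 929)
517^16 ≡ 561^2 = 314721 ≡ 719 (mod 929)
517^32 ≡ 719^2 = 516961 ≡ 437 (mod 929)
517^64 ≡ 437^2 = 190969 ≡ 524 (mod 929)
517^105 = 517^64 × 517^32 × 517^8 × 517^1 ≡ 524 × 437 × 561 × 517 (mod 929).
Accumulate the product:
524 × 437 = 228988 ≡ 454
454 × 561 = 254694 ≡ 148
148 × 517 = 76516 ≡ 338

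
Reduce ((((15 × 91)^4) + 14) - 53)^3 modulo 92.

16

15 × 91 = 1365 ≡ 77 (mod 92)
(77)^4 ≡ 25 (mod 92)
25 + 14 = 39
39 - 53 = -14 ≡ 78 (mod 92)
(78)^3 ≡ 16 (mod 92)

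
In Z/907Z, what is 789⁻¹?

392

907 = 1×789 + 118
789 = 6×118 + 81
118 = 1×81 + 37
81 = 2×37 + 7
37 = 5×7 + 2
7 = 3×2 + 1
2 = 2×1 + 0
gcd(789, 907) = 1, so the inverse exists.
Back-substitute for 1:
1 = 1×7 − 3×2
  = −3×37 + 16×7
  = 16×81 − 35×37
  = −35×118 + 51×81
  = 51×789 − 341×118
  = −341×907 + 392×789
So 789⁻¹ ≡ 392 (mod 907).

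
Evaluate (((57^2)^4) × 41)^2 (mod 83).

49

(57)^2 ≡ 12 (mod 83)
(12)^4 ≡ 69 (mod 83)
69 × 41 = 2829 ≡ 7 (mod 83)
(7)^2 ≡ 49 (mod 83)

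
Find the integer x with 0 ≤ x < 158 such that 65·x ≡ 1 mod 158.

158 = 2·65 + 28
65 = 2·28 + 9
28 = 3·9 + 1
9 = 9·1 + 0
gcd(65, 158) = 1, so the inverse exists.
Back-substitute for 1:
1 = 1·28 − 3·9
  = −3·65 + 7·28
  = 7·158 − 17·65
So 65⁻¹ ≡ −17 ≡ 141 (mod 158).

141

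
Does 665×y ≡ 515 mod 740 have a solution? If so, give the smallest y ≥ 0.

gcd(665, 740) = 5, and 5 | 515, so solutions exist.
Divide through by 5: 133×y mod 148 = 103.
133⁻¹ ≡ 69 (mod 148).
y ≡ 69×103 ≡ 3 (mod 148).
The smallest non-negative solution is y = 3.

3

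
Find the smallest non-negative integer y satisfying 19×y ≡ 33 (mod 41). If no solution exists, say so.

19

gcd(19, 41) = 1, so a unique solution mod 41 exists.
19⁻¹ ≡ 13 (mod 41).
y ≡ 13×33 ≡ 19 (mod 41).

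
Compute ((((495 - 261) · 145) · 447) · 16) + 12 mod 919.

495 - 261 = 234
234 · 145 = 33930 ≡ 846 (mod 919)
846 · 447 = 378162 ≡ 453 (mod 919)
453 · 16 = 7248 ≡ 815 (mod 919)
815 + 12 = 827

827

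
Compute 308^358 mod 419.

134

By square-and-multiply:
358 in binary is 101100110, i.e. 358 = 256 + 64 + 32 + 4 + 2.
308^1 ≡ 308 (mod 419)
308^2 ≡ 308^2 = 94864 ≡ 170 (mod 419)
308^4 ≡ 170^2 = 28900 ≡ 408 (mod 419)
308^8 ≡ 408^2 = 166464 ≡ 121 (mod 419)
308^16 ≡ 121^2 = 14641 ≡ 395 (mod 419)
308^32 ≡ 395^2 = 156025 ≡ 157 (mod 419)
308^64 ≡ 157^2 = 24649 ≡ 347 (mod 419)
308^128 ≡ 347^2 = 120409 ≡ 156 (mod 419)
308^256 ≡ 156^2 = 24336 ≡ 34 (mod 419)
308^358 = 308^256 · 308^64 · 308^32 · 308^4 · 308^2 ≡ 34 · 347 · 157 · 408 · 170 (mod 419).
Accumulate the product:
34 · 347 = 11798 ≡ 66
66 · 157 = 10362 ≡ 306
306 · 408 = 124848 ≡ 405
405 · 170 = 68850 ≡ 134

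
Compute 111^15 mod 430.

15 in binary is 1111, i.e. 15 = 8 + 4 + 2 + 1.
111^1 ≡ 111 (mod 430)
111^2 ≡ 111^2 = 12321 ≡ 281 (mod 430)
111^4 ≡ 281^2 = 78961 ≡ 271 (mod 430)
111^8 ≡ 271^2 = 73441 ≡ 341 (mod 430)
111^15 = 111^8 * 111^4 * 111^2 * 111^1 ≡ 341 * 271 * 281 * 111 (mod 430).
Accumulate the product:
341 * 271 = 92411 ≡ 391
391 * 281 = 109871 ≡ 221
221 * 111 = 24531 ≡ 21

21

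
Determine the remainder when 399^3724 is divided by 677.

504

By square-and-multiply:
3724 in binary is 111010001100, i.e. 3724 = 2048 + 1024 + 512 + 128 + 8 + 4.
399^1 ≡ 399 (mod 677)
399^2 ≡ 399^2 = 159201 ≡ 106 (mod 677)
399^4 ≡ 106^2 = 11236 ≡ 404 (mod 677)
399^8 ≡ 404^2 = 163216 ≡ 59 (mod 677)
399^16 ≡ 59^2 = 3481 ≡ 96 (mod 677)
399^32 ≡ 96^2 = 9216 ≡ 415 (mod 677)
399^64 ≡ 415^2 = 172225 ≡ 267 (mod 677)
399^128 ≡ 267^2 = 71289 ≡ 204 (mod 677)
399^256 ≡ 204^2 = 41616 ≡ 319 (mod 677)
399^512 ≡ 319^2 = 101761 ≡ 211 (mod 677)
399^1024 ≡ 211^2 = 44521 ≡ 516 (mod 677)
399^2048 ≡ 516^2 = 266256 ≡ 195 (mod 677)
399^3724 = 399^2048 × 399^1024 × 399^512 × 399^128 × 399^8 × 399^4 ≡ 195 × 516 × 211 × 204 × 59 × 404 (mod 677).
Accumulate the product:
195 × 516 = 100620 ≡ 424
424 × 211 = 89464 ≡ 100
100 × 204 = 20400 ≡ 90
90 × 59 = 5310 ≡ 571
571 × 404 = 230684 ≡ 504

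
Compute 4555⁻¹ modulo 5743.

962

5743 = 1*4555 + 1188
4555 = 3*1188 + 991
1188 = 1*991 + 197
991 = 5*197 + 6
197 = 32*6 + 5
6 = 1*5 + 1
5 = 5*1 + 0
gcd(4555, 5743) = 1, so the inverse exists.
Back-substitute for 1:
1 = 1*6 − 1*5
  = −1*197 + 33*6
  = 33*991 − 166*197
  = −166*1188 + 199*991
  = 199*4555 − 763*1188
  = −763*5743 + 962*4555
So 4555⁻¹ ≡ 962 (mod 5743).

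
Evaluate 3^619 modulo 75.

619 in binary is 1001101011, i.e. 619 = 512 + 64 + 32 + 8 + 2 + 1.
3^1 ≡ 3 (mod 75)
3^2 ≡ 3^2 = 9 (mod 75)
3^4 ≡ 9^2 = 81 ≡ 6 (mod 75)
3^8 ≡ 6^2 = 36 (mod 75)
3^16 ≡ 36^2 = 1296 ≡ 21 (mod 75)
3^32 ≡ 21^2 = 441 ≡ 66 (mod 75)
3^64 ≡ 66^2 = 4356 ≡ 6 (mod 75)
3^128 ≡ 6^2 = 36 (mod 75)
3^256 ≡ 36^2 = 1296 ≡ 21 (mod 75)
3^512 ≡ 21^2 = 441 ≡ 66 (mod 75)
3^619 = 3^512 * 3^64 * 3^32 * 3^8 * 3^2 * 3^1 ≡ 66 * 6 * 66 * 36 * 9 * 3 (mod 75).
Accumulate the product:
66 * 6 = 396 ≡ 21
21 * 66 = 1386 ≡ 36
36 * 36 = 1296 ≡ 21
21 * 9 = 189 ≡ 39
39 * 3 = 117 ≡ 42

42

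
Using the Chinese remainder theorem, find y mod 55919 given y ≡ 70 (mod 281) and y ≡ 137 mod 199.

281⁻¹ mod 199: 281*17 ≡ 1 (mod 199), so 281⁻¹ ≡ 17.
y = 70 + 281*((137 − 70)*17 mod 199) = 70 + 281*144 = 40534.

40534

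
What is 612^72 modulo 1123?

612^1 ≡ 612 (mod 1123)
612^2 ≡ 612^2 = 374544 ≡ 585 (mod 1123)
612^4 ≡ 585^2 = 342225 ≡ 833 (mod 1123)
612^8 ≡ 833^2 = 693889 ≡ 998 (mod 1123)
612^16 ≡ 998^2 = 996004 ≡ 1026 (mod 1123)
612^32 ≡ 1026^2 = 1052676 ≡ 425 (mod 1123)
612^64 ≡ 425^2 = 180625 ≡ 945 (mod 1123)
612^72 = 612^64 × 612^8 ≡ 945 × 998 (mod 1123).
945 × 998 = 943110 ≡ 913 (mod 1123).

913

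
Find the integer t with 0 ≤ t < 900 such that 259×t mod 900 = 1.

139

900 = 3*259 + 123
259 = 2*123 + 13
123 = 9*13 + 6
13 = 2*6 + 1
6 = 6*1 + 0
gcd(259, 900) = 1, so the inverse exists.
Bézout: 1 = −40*900 + 139*259.
So 259⁻¹ ≡ 139 (mod 900).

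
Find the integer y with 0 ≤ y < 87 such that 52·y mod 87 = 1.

82

87 = 1×52 + 35
52 = 1×35 + 17
35 = 2×17 + 1
17 = 17×1 + 0
gcd(52, 87) = 1, so the inverse exists.
Back-substitute for 1:
1 = 1×35 − 2×17
  = −2×52 + 3×35
  = 3×87 − 5×52
So 52⁻¹ ≡ −5 ≡ 82 (mod 87).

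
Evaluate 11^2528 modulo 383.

Compute successive squares:
2528 in binary is 100111100000, i.e. 2528 = 2048 + 256 + 128 + 64 + 32.
11^1 ≡ 11 (mod 383)
11^2 ≡ 11^2 = 121 (mod 383)
11^4 ≡ 121^2 = 14641 ≡ 87 (mod 383)
11^8 ≡ 87^2 = 7569 ≡ 292 (mod 383)
11^16 ≡ 292^2 = 85264 ≡ 238 (mod 383)
11^32 ≡ 238^2 = 56644 ≡ 343 (mod 383)
11^64 ≡ 343^2 = 117649 ≡ 68 (mod 383)
11^128 ≡ 68^2 = 4624 ≡ 28 (mod 383)
11^256 ≡ 28^2 = 784 ≡ 18 (mod 383)
11^512 ≡ 18^2 = 324 (mod 383)
11^1024 ≡ 324^2 = 104976 ≡ 34 (mod 383)
11^2048 ≡ 34^2 = 1156 ≡ 7 (mod 383)
11^2528 = 11^2048 * 11^256 * 11^128 * 11^64 * 11^32 ≡ 7 * 18 * 28 * 68 * 343 (mod 383).
Accumulate the product:
7 * 18 = 126
126 * 28 = 3528 ≡ 81
81 * 68 = 5508 ≡ 146
146 * 343 = 50078 ≡ 288

288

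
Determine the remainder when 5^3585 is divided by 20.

Using repeated squaring:
3585 in binary is 111000000001, i.e. 3585 = 2048 + 1024 + 512 + 1.
5^1 ≡ 5 (mod 20)
5^2 ≡ 5^2 = 25 ≡ 5 (mod 20)
5^4 ≡ 5^2 = 25 ≡ 5 (mod 20)
5^8 ≡ 5^2 = 25 ≡ 5 (mod 20)
5^16 ≡ 5^2 = 25 ≡ 5 (mod 20)
5^32 ≡ 5^2 = 25 ≡ 5 (mod 20)
5^64 ≡ 5^2 = 25 ≡ 5 (mod 20)
5^128 ≡ 5^2 = 25 ≡ 5 (mod 20)
5^256 ≡ 5^2 = 25 ≡ 5 (mod 20)
5^512 ≡ 5^2 = 25 ≡ 5 (mod 20)
5^1024 ≡ 5^2 = 25 ≡ 5 (mod 20)
5^2048 ≡ 5^2 = 25 ≡ 5 (mod 20)
5^3585 = 5^2048 × 5^1024 × 5^512 × 5^1 ≡ 5 × 5 × 5 × 5 (mod 20).
Accumulate the product:
5 × 5 = 25 ≡ 5
5 × 5 = 25 ≡ 5
5 × 5 = 25 ≡ 5

5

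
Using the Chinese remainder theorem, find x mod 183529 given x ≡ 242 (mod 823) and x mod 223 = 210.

823⁻¹ mod 223: 823×42 ≡ 1 (mod 223), so 823⁻¹ ≡ 42.
x = 242 + 823×((210 − 242)×42 mod 223) = 242 + 823×217 = 178833.

178833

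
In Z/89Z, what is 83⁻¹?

74

Apply the Euclidean algorithm and back-substitute:
89 = 1×83 + 6
83 = 13×6 + 5
6 = 1×5 + 1
5 = 5×1 + 0
gcd(83, 89) = 1, so the inverse exists.
Back-substitute for 1:
1 = 1×6 − 1×5
  = −1×83 + 14×6
  = 14×89 − 15×83
So 83⁻¹ ≡ −15 ≡ 74 (mod 89).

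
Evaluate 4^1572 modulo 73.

8

Using repeated squaring:
1572 in binary is 11000100100, i.e. 1572 = 1024 + 512 + 32 + 4.
4^1 ≡ 4 (mod 73)
4^2 ≡ 4^2 = 16 (mod 73)
4^4 ≡ 16^2 = 256 ≡ 37 (mod 73)
4^8 ≡ 37^2 = 1369 ≡ 55 (mod 73)
4^16 ≡ 55^2 = 3025 ≡ 32 (mod 73)
4^32 ≡ 32^2 = 1024 ≡ 2 (mod 73)
4^64 ≡ 2^2 = 4 (mod 73)
4^128 ≡ 4^2 = 16 (mod 73)
4^256 ≡ 16^2 = 256 ≡ 37 (mod 73)
4^512 ≡ 37^2 = 1369 ≡ 55 (mod 73)
4^1024 ≡ 55^2 = 3025 ≡ 32 (mod 73)
4^1572 = 4^1024 * 4^512 * 4^32 * 4^4 ≡ 32 * 55 * 2 * 37 (mod 73).
Accumulate the product:
32 * 55 = 1760 ≡ 8
8 * 2 = 16
16 * 37 = 592 ≡ 8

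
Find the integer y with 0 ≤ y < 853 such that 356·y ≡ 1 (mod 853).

611

By the extended Euclidean algorithm:
853 = 2·356 + 141
356 = 2·141 + 74
141 = 1·74 + 67
74 = 1·67 + 7
67 = 9·7 + 4
7 = 1·4 + 3
4 = 1·3 + 1
3 = 3·1 + 0
gcd(356, 853) = 1, so the inverse exists.
Back-substitute for 1:
1 = 1·4 − 1·3
  = −1·7 + 2·4
  = 2·67 − 19·7
  = −19·74 + 21·67
  = 21·141 − 40·74
  = −40·356 + 101·141
  = 101·853 − 242·356
So 356⁻¹ ≡ −242 ≡ 611 (mod 853).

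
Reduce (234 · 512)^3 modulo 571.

281

234 · 512 = 119808 ≡ 469 (mod 571)
(469)^3 ≡ 281 (mod 571)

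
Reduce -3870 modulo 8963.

5093

-3870 = -1×8963 + 5093, so -3870 ≡ 5093 (mod 8963).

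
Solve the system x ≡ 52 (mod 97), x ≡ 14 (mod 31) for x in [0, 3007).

634

97⁻¹ mod 31: 97*8 ≡ 1 (mod 31), so 97⁻¹ ≡ 8.
x = 52 + 97*((14 − 52)*8 mod 31) = 52 + 97*6 = 634.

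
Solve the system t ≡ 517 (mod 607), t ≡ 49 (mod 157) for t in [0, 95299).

68501

607⁻¹ mod 157: 607·142 ≡ 1 (mod 157), so 607⁻¹ ≡ 142.
t = 517 + 607·((49 − 517)·142 mod 157) = 517 + 607·112 = 68501.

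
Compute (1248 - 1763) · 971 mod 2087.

1248 - 1763 = -515 ≡ 1572 (mod 2087)
1572 · 971 = 1526412 ≡ 815 (mod 2087)

815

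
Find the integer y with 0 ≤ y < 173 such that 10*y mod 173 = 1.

52

173 = 17*10 + 3
10 = 3*3 + 1
3 = 3*1 + 0
gcd(10, 173) = 1, so the inverse exists.
Back-substitute for 1:
1 = 1*10 − 3*3
  = −3*173 + 52*10
So 10⁻¹ ≡ 52 (mod 173).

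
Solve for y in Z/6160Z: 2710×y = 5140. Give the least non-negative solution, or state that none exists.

gcd(2710, 6160) = 10, and 10 | 5140, so solutions exist.
Divide through by 10: 271×y ≡ 514 (mod 616).
271⁻¹ ≡ 591 (mod 616).
y ≡ 591×514 ≡ 86 (mod 616).
The smallest non-negative solution is y = 86.

86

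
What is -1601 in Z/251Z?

156

-1601 = -7×251 + 156, so -1601 ≡ 156 (mod 251).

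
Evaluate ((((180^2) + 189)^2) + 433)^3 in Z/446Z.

(180)^2 ≡ 288 (mod 446)
288 + 189 = 477 ≡ 31 (mod 446)
(31)^2 ≡ 69 (mod 446)
69 + 433 = 502 ≡ 56 (mod 446)
(56)^3 ≡ 338 (mod 446)

338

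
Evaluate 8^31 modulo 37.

Using repeated squaring:
31 in binary is 11111, i.e. 31 = 16 + 8 + 4 + 2 + 1.
8^1 ≡ 8 (mod 37)
8^2 ≡ 8^2 = 64 ≡ 27 (mod 37)
8^4 ≡ 27^2 = 729 ≡ 26 (mod 37)
8^8 ≡ 26^2 = 676 ≡ 10 (mod 37)
8^16 ≡ 10^2 = 100 ≡ 26 (mod 37)
8^31 = 8^16 × 8^8 × 8^4 × 8^2 × 8^1 ≡ 26 × 10 × 26 × 27 × 8 (mod 37).
Accumulate the product:
26 × 10 = 260 ≡ 1
1 × 26 = 26
26 × 27 = 702 ≡ 36
36 × 8 = 288 ≡ 29

29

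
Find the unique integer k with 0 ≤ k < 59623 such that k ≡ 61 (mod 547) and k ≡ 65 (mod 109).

547⁻¹ mod 109: 547×55 ≡ 1 (mod 109), so 547⁻¹ ≡ 55.
k = 61 + 547×((65 − 61)×55 mod 109) = 61 + 547×2 = 1155.

1155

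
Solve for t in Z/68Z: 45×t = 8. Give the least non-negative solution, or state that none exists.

44

gcd(45, 68) = 1, so a unique solution mod 68 exists.
45⁻¹ ≡ 65 (mod 68).
t ≡ 65×8 ≡ 44 (mod 68).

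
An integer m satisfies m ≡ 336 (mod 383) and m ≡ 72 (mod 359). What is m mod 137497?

133620

383⁻¹ mod 359: 383×15 ≡ 1 (mod 359), so 383⁻¹ ≡ 15.
m = 336 + 383×((72 − 336)×15 mod 359) = 336 + 383×348 = 133620.
Check: 133620 mod 383 = 336, 133620 mod 359 = 72. ✓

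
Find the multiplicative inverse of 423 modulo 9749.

9749 = 23×423 + 20
423 = 21×20 + 3
20 = 6×3 + 2
3 = 1×2 + 1
2 = 2×1 + 0
gcd(423, 9749) = 1, so the inverse exists.
Bézout: 1 = −148×9749 + 3411×423.
So 423⁻¹ ≡ 3411 (mod 9749).

3411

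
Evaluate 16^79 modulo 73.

2

By square-and-multiply:
79 in binary is 1001111, i.e. 79 = 64 + 8 + 4 + 2 + 1.
16^1 ≡ 16 (mod 73)
16^2 ≡ 16^2 = 256 ≡ 37 (mod 73)
16^4 ≡ 37^2 = 1369 ≡ 55 (mod 73)
16^8 ≡ 55^2 = 3025 ≡ 32 (mod 73)
16^16 ≡ 32^2 = 1024 ≡ 2 (mod 73)
16^32 ≡ 2^2 = 4 (mod 73)
16^64 ≡ 4^2 = 16 (mod 73)
16^79 = 16^64 · 16^8 · 16^4 · 16^2 · 16^1 ≡ 16 · 32 · 55 · 37 · 16 (mod 73).
Accumulate the product:
16 · 32 = 512 ≡ 1
1 · 55 = 55
55 · 37 = 2035 ≡ 64
64 · 16 = 1024 ≡ 2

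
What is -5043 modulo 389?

14

-5043 = -13·389 + 14, so -5043 ≡ 14 (mod 389).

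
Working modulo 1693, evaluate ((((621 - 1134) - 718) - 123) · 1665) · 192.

897

621 - 1134 = -513 ≡ 1180 (mod 1693)
1180 - 718 = 462
462 - 123 = 339
339 · 1665 = 564435 ≡ 666 (mod 1693)
666 · 192 = 127872 ≡ 897 (mod 1693)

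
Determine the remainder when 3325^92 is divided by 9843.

2257

Using repeated squaring:
3325^1 ≡ 3325 (mod 9843)
3325^2 ≡ 3325^2 = 11055625 ≡ 1936 (mod 9843)
3325^4 ≡ 1936^2 = 3748096 ≡ 7756 (mod 9843)
3325^8 ≡ 7756^2 = 60155536 ≡ 4963 (mod 9843)
3325^16 ≡ 4963^2 = 24631369 ≡ 4183 (mod 9843)
3325^32 ≡ 4183^2 = 17497489 ≡ 6478 (mod 9843)
3325^64 ≡ 6478^2 = 41964484 ≡ 3775 (mod 9843)
3325^92 = 3325^64 × 3325^16 × 3325^8 × 3325^4 ≡ 3775 × 4183 × 4963 × 7756 (mod 9843).
Accumulate the product:
3775 × 4183 = 15790825 ≡ 2653
2653 × 4963 = 13166839 ≡ 6748
6748 × 7756 = 52337488 ≡ 2257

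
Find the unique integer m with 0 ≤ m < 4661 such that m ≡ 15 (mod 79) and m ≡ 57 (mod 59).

647

79⁻¹ mod 59: 79*3 ≡ 1 (mod 59), so 79⁻¹ ≡ 3.
m = 15 + 79*((57 − 15)*3 mod 59) = 15 + 79*8 = 647.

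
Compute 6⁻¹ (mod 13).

13 = 2·6 + 1
6 = 6·1 + 0
gcd(6, 13) = 1, so the inverse exists.
Bézout: 1 = 1·13 − 2·6.
So 6⁻¹ ≡ −2 ≡ 11 (mod 13).

11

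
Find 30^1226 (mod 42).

18

By square-and-multiply:
1226 in binary is 10011001010, i.e. 1226 = 1024 + 128 + 64 + 8 + 2.
30^1 ≡ 30 (mod 42)
30^2 ≡ 30^2 = 900 ≡ 18 (mod 42)
30^4 ≡ 18^2 = 324 ≡ 30 (mod 42)
30^8 ≡ 30^2 = 900 ≡ 18 (mod 42)
30^16 ≡ 18^2 = 324 ≡ 30 (mod 42)
30^32 ≡ 30^2 = 900 ≡ 18 (mod 42)
30^64 ≡ 18^2 = 324 ≡ 30 (mod 42)
30^128 ≡ 30^2 = 900 ≡ 18 (mod 42)
30^256 ≡ 18^2 = 324 ≡ 30 (mod 42)
30^512 ≡ 30^2 = 900 ≡ 18 (mod 42)
30^1024 ≡ 18^2 = 324 ≡ 30 (mod 42)
30^1226 = 30^1024 · 30^128 · 30^64 · 30^8 · 30^2 ≡ 30 · 18 · 30 · 18 · 18 (mod 42).
Accumulate the product:
30 · 18 = 540 ≡ 36
36 · 30 = 1080 ≡ 30
30 · 18 = 540 ≡ 36
36 · 18 = 648 ≡ 18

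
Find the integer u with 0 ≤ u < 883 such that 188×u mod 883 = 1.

155

By the extended Euclidean algorithm:
883 = 4·188 + 131
188 = 1·131 + 57
131 = 2·57 + 17
57 = 3·17 + 6
17 = 2·6 + 5
6 = 1·5 + 1
5 = 5·1 + 0
gcd(188, 883) = 1, so the inverse exists.
Back-substitute for 1:
1 = 1·6 − 1·5
  = −1·17 + 3·6
  = 3·57 − 10·17
  = −10·131 + 23·57
  = 23·188 − 33·131
  = −33·883 + 155·188
So 188⁻¹ ≡ 155 (mod 883).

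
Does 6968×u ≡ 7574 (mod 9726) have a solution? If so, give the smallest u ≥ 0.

gcd(6968, 9726) = 2, and 2 | 7574, so solutions exist.
Divide through by 2: 3484×u ≡ 3787 mod 4863.
3484⁻¹ ≡ 3664 (mod 4863).
u ≡ 3664×3787 ≡ 1429 (mod 4863).
The smallest non-negative solution is u = 1429.

1429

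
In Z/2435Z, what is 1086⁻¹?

1361

Run the extended Euclidean algorithm:
2435 = 2×1086 + 263
1086 = 4×263 + 34
263 = 7×34 + 25
34 = 1×25 + 9
25 = 2×9 + 7
9 = 1×7 + 2
7 = 3×2 + 1
2 = 2×1 + 0
gcd(1086, 2435) = 1, so the inverse exists.
Bézout: 1 = 479×2435 − 1074×1086.
So 1086⁻¹ ≡ −1074 ≡ 1361 (mod 2435).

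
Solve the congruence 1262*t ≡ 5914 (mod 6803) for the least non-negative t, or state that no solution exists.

gcd(1262, 6803) = 1, so a unique solution mod 6803 exists.
1262⁻¹ ≡ 3229 (mod 6803).
t ≡ 3229*5914 ≡ 285 (mod 6803).

285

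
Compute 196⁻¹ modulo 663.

663 = 3·196 + 75
196 = 2·75 + 46
75 = 1·46 + 29
46 = 1·29 + 17
29 = 1·17 + 12
17 = 1·12 + 5
12 = 2·5 + 2
5 = 2·2 + 1
2 = 2·1 + 0
gcd(196, 663) = 1, so the inverse exists.
Back-substitute for 1:
1 = 1·5 − 2·2
  = −2·12 + 5·5
  = 5·17 − 7·12
  = −7·29 + 12·17
  = 12·46 − 19·29
  = −19·75 + 31·46
  = 31·196 − 81·75
  = −81·663 + 274·196
So 196⁻¹ ≡ 274 (mod 663).

274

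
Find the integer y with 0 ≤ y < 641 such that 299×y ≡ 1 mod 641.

Run the extended Euclidean algorithm:
641 = 2*299 + 43
299 = 6*43 + 41
43 = 1*41 + 2
41 = 20*2 + 1
2 = 2*1 + 0
gcd(299, 641) = 1, so the inverse exists.
Bézout: 1 = −146*641 + 313*299.
So 299⁻¹ ≡ 313 (mod 641).

313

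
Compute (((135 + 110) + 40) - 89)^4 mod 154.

135 + 110 = 245 ≡ 91 (mod 154)
91 + 40 = 131
131 - 89 = 42
(42)^4 ≡ 126 (mod 154)

126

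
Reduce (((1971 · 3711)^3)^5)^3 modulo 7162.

1839

1971 · 3711 = 7314381 ≡ 1979 (mod 7162)
(1979)^3 ≡ 6283 (mod 7162)
(6283)^5 ≡ 3665 (mod 7162)
(3665)^3 ≡ 1839 (mod 7162)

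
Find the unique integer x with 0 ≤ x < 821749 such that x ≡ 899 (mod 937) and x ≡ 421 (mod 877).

937⁻¹ mod 877: 937*687 ≡ 1 (mod 877), so 937⁻¹ ≡ 687.
x = 899 + 937*((421 − 899)*687 mod 877) = 899 + 937*489 = 459092.
Check: 459092 mod 937 = 899, 459092 mod 877 = 421. ✓

459092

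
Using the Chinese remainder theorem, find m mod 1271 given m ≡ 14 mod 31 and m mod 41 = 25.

31⁻¹ mod 41: 31*4 ≡ 1 (mod 41), so 31⁻¹ ≡ 4.
m = 14 + 31*((25 − 14)*4 mod 41) = 14 + 31*3 = 107.
Check: 107 mod 31 = 14, 107 mod 41 = 25. ✓

107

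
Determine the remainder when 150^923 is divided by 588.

180

923 in binary is 1110011011, i.e. 923 = 512 + 256 + 128 + 16 + 8 + 2 + 1.
150^1 ≡ 150 (mod 588)
150^2 ≡ 150^2 = 22500 ≡ 156 (mod 588)
150^4 ≡ 156^2 = 24336 ≡ 228 (mod 588)
150^8 ≡ 228^2 = 51984 ≡ 240 (mod 588)
150^16 ≡ 240^2 = 57600 ≡ 564 (mod 588)
150^32 ≡ 564^2 = 318096 ≡ 576 (mod 588)
150^64 ≡ 576^2 = 331776 ≡ 144 (mod 588)
150^128 ≡ 144^2 = 20736 ≡ 156 (mod 588)
150^256 ≡ 156^2 = 24336 ≡ 228 (mod 588)
150^512 ≡ 228^2 = 51984 ≡ 240 (mod 588)
150^923 = 150^512 * 150^256 * 150^128 * 150^16 * 150^8 * 150^2 * 150^1 ≡ 240 * 228 * 156 * 564 * 240 * 156 * 150 (mod 588).
Accumulate the product:
240 * 228 = 54720 ≡ 36
36 * 156 = 5616 ≡ 324
324 * 564 = 182736 ≡ 456
456 * 240 = 109440 ≡ 72
72 * 156 = 11232 ≡ 60
60 * 150 = 9000 ≡ 180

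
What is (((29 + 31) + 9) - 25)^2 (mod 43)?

29 + 31 = 60 ≡ 17 (mod 43)
17 + 9 = 26
26 - 25 = 1
(1)^2 ≡ 1 (mod 43)

1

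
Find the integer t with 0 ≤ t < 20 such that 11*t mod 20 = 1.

11

Run the extended Euclidean algorithm:
20 = 1*11 + 9
11 = 1*9 + 2
9 = 4*2 + 1
2 = 2*1 + 0
gcd(11, 20) = 1, so the inverse exists.
Back-substitute for 1:
1 = 1*9 − 4*2
  = −4*11 + 5*9
  = 5*20 − 9*11
So 11⁻¹ ≡ −9 ≡ 11 (mod 20).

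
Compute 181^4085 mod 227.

44

By square-and-multiply:
4085 in binary is 111111110101, i.e. 4085 = 2048 + 1024 + 512 + 256 + 128 + 64 + 32 + 16 + 4 + 1.
181^1 ≡ 181 (mod 227)
181^2 ≡ 181^2 = 32761 ≡ 73 (mod 227)
181^4 ≡ 73^2 = 5329 ≡ 108 (mod 227)
181^8 ≡ 108^2 = 11664 ≡ 87 (mod 227)
181^16 ≡ 87^2 = 7569 ≡ 78 (mod 227)
181^32 ≡ 78^2 = 6084 ≡ 182 (mod 227)
181^64 ≡ 182^2 = 33124 ≡ 209 (mod 227)
181^128 ≡ 209^2 = 43681 ≡ 97 (mod 227)
181^256 ≡ 97^2 = 9409 ≡ 102 (mod 227)
181^512 ≡ 102^2 = 10404 ≡ 189 (mod 227)
181^1024 ≡ 189^2 = 35721 ≡ 82 (mod 227)
181^2048 ≡ 82^2 = 6724 ≡ 141 (mod 227)
181^4085 = 181^2048 * 181^1024 * 181^512 * 181^256 * 181^128 * 181^64 * 181^32 * 181^16 * 181^4 * 181^1 ≡ 141 * 82 * 189 * 102 * 97 * 209 * 182 * 78 * 108 * 181 (mod 227).
Accumulate the product:
141 * 82 = 11562 ≡ 212
212 * 189 = 40068 ≡ 116
116 * 102 = 11832 ≡ 28
28 * 97 = 2716 ≡ 219
219 * 209 = 45771 ≡ 144
144 * 182 = 26208 ≡ 103
103 * 78 = 8034 ≡ 89
89 * 108 = 9612 ≡ 78
78 * 181 = 14118 ≡ 44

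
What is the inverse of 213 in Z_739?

569

By the extended Euclidean algorithm:
739 = 3×213 + 100
213 = 2×100 + 13
100 = 7×13 + 9
13 = 1×9 + 4
9 = 2×4 + 1
4 = 4×1 + 0
gcd(213, 739) = 1, so the inverse exists.
Bézout: 1 = 49×739 − 170×213.
So 213⁻¹ ≡ −170 ≡ 569 (mod 739).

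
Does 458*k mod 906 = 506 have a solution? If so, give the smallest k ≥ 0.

gcd(458, 906) = 2, and 2 | 506, so solutions exist.
Divide through by 2: 229*k ≡ 253 mod 453.
229⁻¹ ≡ 91 (mod 453).
k ≡ 91*253 ≡ 373 (mod 453).
The smallest non-negative solution is k = 373.

373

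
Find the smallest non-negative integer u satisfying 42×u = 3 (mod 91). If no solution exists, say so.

gcd(42, 91) = 7, and 7 does not divide 3.
So the congruence has no solution.

no solution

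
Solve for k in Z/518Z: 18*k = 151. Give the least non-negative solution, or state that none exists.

gcd(18, 518) = 2, and 2 does not divide 151.
So the congruence has no solution.

no solution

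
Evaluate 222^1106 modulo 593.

472

Compute successive squares:
222^1 ≡ 222 (mod 593)
222^2 ≡ 222^2 = 49284 ≡ 65 (mod 593)
222^4 ≡ 65^2 = 4225 ≡ 74 (mod 593)
222^8 ≡ 74^2 = 5476 ≡ 139 (mod 593)
222^16 ≡ 139^2 = 19321 ≡ 345 (mod 593)
222^32 ≡ 345^2 = 119025 ≡ 425 (mod 593)
222^64 ≡ 425^2 = 180625 ≡ 353 (mod 593)
222^128 ≡ 353^2 = 124609 ≡ 79 (mod 593)
222^256 ≡ 79^2 = 6241 ≡ 311 (mod 593)
222^512 ≡ 311^2 = 96721 ≡ 62 (mod 593)
222^1024 ≡ 62^2 = 3844 ≡ 286 (mod 593)
222^1106 = 222^1024 * 222^64 * 222^16 * 222^2 ≡ 286 * 353 * 345 * 65 (mod 593).
Accumulate the product:
286 * 353 = 100958 ≡ 148
148 * 345 = 51060 ≡ 62
62 * 65 = 4030 ≡ 472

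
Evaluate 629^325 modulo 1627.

Using repeated squaring:
325 in binary is 101000101, i.e. 325 = 256 + 64 + 4 + 1.
629^1 ≡ 629 (mod 1627)
629^2 ≡ 629^2 = 395641 ≡ 280 (mod 1627)
629^4 ≡ 280^2 = 78400 ≡ 304 (mod 1627)
629^8 ≡ 304^2 = 92416 ≡ 1304 (mod 1627)
629^16 ≡ 1304^2 = 1700416 ≡ 201 (mod 1627)
629^32 ≡ 201^2 = 40401 ≡ 1353 (mod 1627)
629^64 ≡ 1353^2 = 1830609 ≡ 234 (mod 1627)
629^128 ≡ 234^2 = 54756 ≡ 1065 (mod 1627)
629^256 ≡ 1065^2 = 1134225 ≡ 206 (mod 1627)
629^325 = 629^256 × 629^64 × 629^4 × 629^1 ≡ 206 × 234 × 304 × 629 (mod 1627).
Accumulate the product:
206 × 234 = 48204 ≡ 1021
1021 × 304 = 310384 ≡ 1254
1254 × 629 = 788766 ≡ 1298

1298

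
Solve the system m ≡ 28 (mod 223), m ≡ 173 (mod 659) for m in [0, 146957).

223⁻¹ mod 659: 223·198 ≡ 1 (mod 659), so 223⁻¹ ≡ 198.
m = 28 + 223·((173 − 28)·198 mod 659) = 28 + 223·373 = 83207.

83207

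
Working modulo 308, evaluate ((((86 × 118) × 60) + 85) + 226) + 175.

142

86 × 118 = 10148 ≡ 292 (mod 308)
292 × 60 = 17520 ≡ 272 (mod 308)
272 + 85 = 357 ≡ 49 (mod 308)
49 + 226 = 275
275 + 175 = 450 ≡ 142 (mod 308)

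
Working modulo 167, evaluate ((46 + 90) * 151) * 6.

46 + 90 = 136
136 * 151 = 20536 ≡ 162 (mod 167)
162 * 6 = 972 ≡ 137 (mod 167)

137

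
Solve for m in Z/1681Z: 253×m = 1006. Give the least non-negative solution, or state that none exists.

788

gcd(253, 1681) = 1, so a unique solution mod 1681 exists.
253⁻¹ ≡ 990 (mod 1681).
m ≡ 990×1006 ≡ 788 (mod 1681).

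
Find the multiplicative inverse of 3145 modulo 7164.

2041

Run the extended Euclidean algorithm:
7164 = 2*3145 + 874
3145 = 3*874 + 523
874 = 1*523 + 351
523 = 1*351 + 172
351 = 2*172 + 7
172 = 24*7 + 4
7 = 1*4 + 3
4 = 1*3 + 1
3 = 3*1 + 0
gcd(3145, 7164) = 1, so the inverse exists.
Bézout: 1 = −896*7164 + 2041*3145.
So 3145⁻¹ ≡ 2041 (mod 7164).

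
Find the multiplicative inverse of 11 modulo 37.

By the extended Euclidean algorithm:
37 = 3*11 + 4
11 = 2*4 + 3
4 = 1*3 + 1
3 = 3*1 + 0
gcd(11, 37) = 1, so the inverse exists.
Bézout: 1 = 3*37 − 10*11.
So 11⁻¹ ≡ −10 ≡ 27 (mod 37).

27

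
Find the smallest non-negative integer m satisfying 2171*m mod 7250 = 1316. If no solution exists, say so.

4746

gcd(2171, 7250) = 1, so a unique solution mod 7250 exists.
2171⁻¹ ≡ 5981 (mod 7250).
m ≡ 5981*1316 ≡ 4746 (mod 7250).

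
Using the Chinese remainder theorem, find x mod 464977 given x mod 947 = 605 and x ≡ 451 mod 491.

283758

947⁻¹ mod 491: 947×14 ≡ 1 (mod 491), so 947⁻¹ ≡ 14.
x = 605 + 947×((451 − 605)×14 mod 491) = 605 + 947×299 = 283758.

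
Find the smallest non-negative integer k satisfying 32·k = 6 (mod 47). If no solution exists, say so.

gcd(32, 47) = 1, so a unique solution mod 47 exists.
32⁻¹ ≡ 25 (mod 47).
k ≡ 25·6 ≡ 9 (mod 47).

9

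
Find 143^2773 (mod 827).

143^1 ≡ 143 (mod 827)
143^2 ≡ 143^2 = 20449 ≡ 601 (mod 827)
143^4 ≡ 601^2 = 361201 ≡ 629 (mod 827)
143^8 ≡ 629^2 = 395641 ≡ 335 (mod 827)
143^16 ≡ 335^2 = 112225 ≡ 580 (mod 827)
143^32 ≡ 580^2 = 336400 ≡ 638 (mod 827)
143^64 ≡ 638^2 = 407044 ≡ 160 (mod 827)
143^128 ≡ 160^2 = 25600 ≡ 790 (mod 827)
143^256 ≡ 790^2 = 624100 ≡ 542 (mod 827)
143^512 ≡ 542^2 = 293764 ≡ 179 (mod 827)
143^1024 ≡ 179^2 = 32041 ≡ 615 (mod 827)
143^2048 ≡ 615^2 = 378225 ≡ 286 (mod 827)
143^2773 = 143^2048 × 143^512 × 143^128 × 143^64 × 143^16 × 143^4 × 143^1 ≡ 286 × 179 × 790 × 160 × 580 × 629 × 143 (mod 827).
Accumulate the product:
286 × 179 = 51194 ≡ 747
747 × 790 = 590130 ≡ 479
479 × 160 = 76640 ≡ 556
556 × 580 = 322480 ≡ 777
777 × 629 = 488733 ≡ 803
803 × 143 = 114829 ≡ 703

703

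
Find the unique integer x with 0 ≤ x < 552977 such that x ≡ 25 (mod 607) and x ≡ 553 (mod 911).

607⁻¹ mod 911: 607×908 ≡ 1 (mod 911), so 607⁻¹ ≡ 908.
x = 25 + 607×((553 − 25)×908 mod 911) = 25 + 607×238 = 144491.

144491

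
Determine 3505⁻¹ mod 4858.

2201

4858 = 1·3505 + 1353
3505 = 2·1353 + 799
1353 = 1·799 + 554
799 = 1·554 + 245
554 = 2·245 + 64
245 = 3·64 + 53
64 = 1·53 + 11
53 = 4·11 + 9
11 = 1·9 + 2
9 = 4·2 + 1
2 = 2·1 + 0
gcd(3505, 4858) = 1, so the inverse exists.
Back-substitute for 1:
1 = 1·9 − 4·2
  = −4·11 + 5·9
  = 5·53 − 24·11
  = −24·64 + 29·53
  = 29·245 − 111·64
  = −111·554 + 251·245
  = 251·799 − 362·554
  = −362·1353 + 613·799
  = 613·3505 − 1588·1353
  = −1588·4858 + 2201·3505
So 3505⁻¹ ≡ 2201 (mod 4858).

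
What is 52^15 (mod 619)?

494

52^1 ≡ 52 (mod 619)
52^2 ≡ 52^2 = 2704 ≡ 228 (mod 619)
52^4 ≡ 228^2 = 51984 ≡ 607 (mod 619)
52^8 ≡ 607^2 = 368449 ≡ 144 (mod 619)
52^15 = 52^8 × 52^4 × 52^2 × 52^1 ≡ 144 × 607 × 228 × 52 (mod 619).
Accumulate the product:
144 × 607 = 87408 ≡ 129
129 × 228 = 29412 ≡ 319
319 × 52 = 16588 ≡ 494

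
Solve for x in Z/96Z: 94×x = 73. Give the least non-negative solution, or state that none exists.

gcd(94, 96) = 2, and 2 does not divide 73.
So the congruence has no solution.

no solution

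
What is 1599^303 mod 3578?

2597

303 in binary is 100101111, i.e. 303 = 256 + 32 + 8 + 4 + 2 + 1.
1599^1 ≡ 1599 (mod 3578)
1599^2 ≡ 1599^2 = 2556801 ≡ 2109 (mod 3578)
1599^4 ≡ 2109^2 = 4447881 ≡ 427 (mod 3578)
1599^8 ≡ 427^2 = 182329 ≡ 3429 (mod 3578)
1599^16 ≡ 3429^2 = 11758041 ≡ 733 (mod 3578)
1599^32 ≡ 733^2 = 537289 ≡ 589 (mod 3578)
1599^64 ≡ 589^2 = 346921 ≡ 3433 (mod 3578)
1599^128 ≡ 3433^2 = 11785489 ≡ 3135 (mod 3578)
1599^256 ≡ 3135^2 = 9828225 ≡ 3037 (mod 3578)
1599^303 = 1599^256 × 1599^32 × 1599^8 × 1599^4 × 1599^2 × 1599^1 ≡ 3037 × 589 × 3429 × 427 × 2109 × 1599 (mod 3578).
Accumulate the product:
3037 × 589 = 1788793 ≡ 3371
3371 × 3429 = 11559159 ≡ 2219
2219 × 427 = 947513 ≡ 2921
2921 × 2109 = 6160389 ≡ 2651
2651 × 1599 = 4238949 ≡ 2597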